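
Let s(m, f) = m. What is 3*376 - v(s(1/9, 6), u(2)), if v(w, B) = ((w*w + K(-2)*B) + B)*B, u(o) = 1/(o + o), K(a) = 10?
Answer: 1460993/1296 ≈ 1127.3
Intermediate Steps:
u(o) = 1/(2*o)
v(w, B) = B*(w² + 11*B) (v(w, B) = ((w*w + 10*B) + B)*B = ((w² + 10*B) + B)*B = (w² + 11*B)*B = B*(w² + 11*B))
3*376 - v(s(1/9, 6), u(2)) = 3*376 - (½)/2*((1/9)² + 11*((½)/2)) = 1128 - (½)*(½)*((⅑)² + 11*((½)*(½))) = 1128 - (1/81 + 11*(¼))/4 = 1128 - (1/81 + 11/4)/4 = 1128 - 895/(4*324) = 1128 - 1*895/1296 = 1128 - 895/1296 = 1460993/1296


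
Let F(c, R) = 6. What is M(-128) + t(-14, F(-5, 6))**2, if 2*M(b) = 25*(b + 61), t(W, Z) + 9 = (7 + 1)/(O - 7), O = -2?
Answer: -119833/162 ≈ -739.71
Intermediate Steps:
t(W, Z) = -89/9 (t(W, Z) = -9 + (7 + 1)/(-2 - 7) = -9 + 8/(-9) = -9 + 8*(-1/9) = -9 - 8/9 = -89/9)
M(b) = 1525/2 + 25*b/2 (M(b) = (25*(b + 61))/2 = (25*(61 + b))/2 = (1525 + 25*b)/2 = 1525/2 + 25*b/2)
M(-128) + t(-14, F(-5, 6))**2 = (1525/2 + (25/2)*(-128)) + (-89/9)**2 = (1525/2 - 1600) + 7921/81 = -1675/2 + 7921/81 = -119833/162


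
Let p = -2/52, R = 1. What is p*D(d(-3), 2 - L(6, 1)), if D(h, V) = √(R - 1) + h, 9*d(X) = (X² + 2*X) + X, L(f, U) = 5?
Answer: 0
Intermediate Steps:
d(X) = X/3 + X²/9 (d(X) = ((X² + 2*X) + X)/9 = (X² + 3*X)/9 = X/3 + X²/9)
D(h, V) = h (D(h, V) = √(1 - 1) + h = √0 + h = 0 + h = h)
p = -1/26 (p = -2*1/52 = -1/26 ≈ -0.038462)
p*D(d(-3), 2 - L(6, 1)) = -(-3)*(3 - 3)/234 = -(-3)*0/234 = -1/26*0 = 0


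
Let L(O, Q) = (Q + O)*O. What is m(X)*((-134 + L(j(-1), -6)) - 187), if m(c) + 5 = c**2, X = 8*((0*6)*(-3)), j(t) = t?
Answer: 1570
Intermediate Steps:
L(O, Q) = O*(O + Q) (L(O, Q) = (O + Q)*O = O*(O + Q))
X = 0 (X = 8*(0*(-3)) = 8*0 = 0)
m(c) = -5 + c**2
m(X)*((-134 + L(j(-1), -6)) - 187) = (-5 + 0**2)*((-134 - (-1 - 6)) - 187) = (-5 + 0)*((-134 - 1*(-7)) - 187) = -5*((-134 + 7) - 187) = -5*(-127 - 187) = -5*(-314) = 1570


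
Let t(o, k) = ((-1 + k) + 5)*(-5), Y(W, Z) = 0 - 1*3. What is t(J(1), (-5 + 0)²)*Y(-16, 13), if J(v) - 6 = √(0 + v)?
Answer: 435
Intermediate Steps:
J(v) = 6 + √v (J(v) = 6 + √(0 + v) = 6 + √v)
Y(W, Z) = -3 (Y(W, Z) = 0 - 3 = -3)
t(o, k) = -20 - 5*k (t(o, k) = (4 + k)*(-5) = -20 - 5*k)
t(J(1), (-5 + 0)²)*Y(-16, 13) = (-20 - 5*(-5 + 0)²)*(-3) = (-20 - 5*(-5)²)*(-3) = (-20 - 5*25)*(-3) = (-20 - 125)*(-3) = -145*(-3) = 435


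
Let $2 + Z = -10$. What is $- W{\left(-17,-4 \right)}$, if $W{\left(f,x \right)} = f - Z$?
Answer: $5$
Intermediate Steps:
$Z = -12$ ($Z = -2 - 10 = -12$)
$W{\left(f,x \right)} = 12 + f$ ($W{\left(f,x \right)} = f - -12 = f + 12 = 12 + f$)
$- W{\left(-17,-4 \right)} = - (12 - 17) = \left(-1\right) \left(-5\right) = 5$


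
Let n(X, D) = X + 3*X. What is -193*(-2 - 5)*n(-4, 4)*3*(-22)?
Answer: 1426656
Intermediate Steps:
n(X, D) = 4*X
-193*(-2 - 5)*n(-4, 4)*3*(-22) = -193*(-2 - 5)*(4*(-4))*3*(-22) = -(-1351)*(-16*3)*(-22) = -(-1351)*(-48)*(-22) = -193*336*(-22) = -64848*(-22) = 1426656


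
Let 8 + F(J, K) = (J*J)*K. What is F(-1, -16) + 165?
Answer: 141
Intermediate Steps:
F(J, K) = -8 + K*J² (F(J, K) = -8 + (J*J)*K = -8 + J²*K = -8 + K*J²)
F(-1, -16) + 165 = (-8 - 16*(-1)²) + 165 = (-8 - 16*1) + 165 = (-8 - 16) + 165 = -24 + 165 = 141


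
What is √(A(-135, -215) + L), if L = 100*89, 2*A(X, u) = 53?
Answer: √35706/2 ≈ 94.480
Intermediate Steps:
A(X, u) = 53/2 (A(X, u) = (½)*53 = 53/2)
L = 8900
√(A(-135, -215) + L) = √(53/2 + 8900) = √(17853/2) = √35706/2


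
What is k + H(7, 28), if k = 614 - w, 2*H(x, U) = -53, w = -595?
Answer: 2365/2 ≈ 1182.5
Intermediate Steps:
H(x, U) = -53/2 (H(x, U) = (1/2)*(-53) = -53/2)
k = 1209 (k = 614 - 1*(-595) = 614 + 595 = 1209)
k + H(7, 28) = 1209 - 53/2 = 2365/2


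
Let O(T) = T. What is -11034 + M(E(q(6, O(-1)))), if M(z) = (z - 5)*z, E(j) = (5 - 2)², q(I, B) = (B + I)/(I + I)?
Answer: -10998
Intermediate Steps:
q(I, B) = (B + I)/(2*I) (q(I, B) = (B + I)/((2*I)) = (B + I)*(1/(2*I)) = (B + I)/(2*I))
E(j) = 9 (E(j) = 3² = 9)
M(z) = z*(-5 + z) (M(z) = (-5 + z)*z = z*(-5 + z))
-11034 + M(E(q(6, O(-1)))) = -11034 + 9*(-5 + 9) = -11034 + 9*4 = -11034 + 36 = -10998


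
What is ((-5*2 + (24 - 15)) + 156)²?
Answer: 24025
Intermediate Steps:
((-5*2 + (24 - 15)) + 156)² = ((-10 + 9) + 156)² = (-1 + 156)² = 155² = 24025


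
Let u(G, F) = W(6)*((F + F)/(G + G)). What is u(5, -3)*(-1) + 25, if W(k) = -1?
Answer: 122/5 ≈ 24.400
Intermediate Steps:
u(G, F) = -F/G (u(G, F) = -(F + F)/(G + G) = -2*F/(2*G) = -2*F*1/(2*G) = -F/G)
u(5, -3)*(-1) + 25 = -1*(-3)/5*(-1) + 25 = -1*(-3)*1/5*(-1) + 25 = (3/5)*(-1) + 25 = -3/5 + 25 = 122/5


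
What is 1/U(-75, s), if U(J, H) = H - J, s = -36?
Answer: 1/39 ≈ 0.025641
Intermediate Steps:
1/U(-75, s) = 1/(-36 - 1*(-75)) = 1/(-36 + 75) = 1/39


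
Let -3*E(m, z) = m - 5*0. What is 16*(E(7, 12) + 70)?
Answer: 3248/3 ≈ 1082.7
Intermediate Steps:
E(m, z) = -m/3 (E(m, z) = -(m - 5*0)/3 = -(m + 0)/3 = -m/3)
16*(E(7, 12) + 70) = 16*(-⅓*7 + 70) = 16*(-7/3 + 70) = 16*(203/3) = 3248/3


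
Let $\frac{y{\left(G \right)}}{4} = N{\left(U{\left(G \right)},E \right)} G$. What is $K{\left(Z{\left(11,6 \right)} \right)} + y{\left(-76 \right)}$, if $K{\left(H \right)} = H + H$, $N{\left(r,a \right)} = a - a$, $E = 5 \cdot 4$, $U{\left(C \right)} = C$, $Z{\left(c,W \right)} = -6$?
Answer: $-12$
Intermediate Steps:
$E = 20$
$N{\left(r,a \right)} = 0$
$y{\left(G \right)} = 0$ ($y{\left(G \right)} = 4 \cdot 0 G = 4 \cdot 0 = 0$)
$K{\left(H \right)} = 2 H$
$K{\left(Z{\left(11,6 \right)} \right)} + y{\left(-76 \right)} = 2 \left(-6\right) + 0 = -12 + 0 = -12$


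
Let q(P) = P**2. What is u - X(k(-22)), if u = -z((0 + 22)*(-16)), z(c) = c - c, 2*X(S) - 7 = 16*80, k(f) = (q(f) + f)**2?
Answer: -1287/2 ≈ -643.50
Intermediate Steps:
k(f) = (f + f**2)**2 (k(f) = (f**2 + f)**2 = (f + f**2)**2)
X(S) = 1287/2 (X(S) = 7/2 + (16*80)/2 = 7/2 + (1/2)*1280 = 7/2 + 640 = 1287/2)
z(c) = 0
u = 0 (u = -1*0 = 0)
u - X(k(-22)) = 0 - 1*1287/2 = 0 - 1287/2 = -1287/2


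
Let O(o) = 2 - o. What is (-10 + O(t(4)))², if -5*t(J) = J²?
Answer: 576/25 ≈ 23.040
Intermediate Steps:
t(J) = -J²/5
(-10 + O(t(4)))² = (-10 + (2 - (-1)*4²/5))² = (-10 + (2 - (-1)*16/5))² = (-10 + (2 - 1*(-16/5)))² = (-10 + (2 + 16/5))² = (-10 + 26/5)² = (-24/5)² = 576/25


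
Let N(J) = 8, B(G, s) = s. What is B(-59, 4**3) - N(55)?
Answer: 56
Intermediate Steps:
B(-59, 4**3) - N(55) = 4**3 - 1*8 = 64 - 8 = 56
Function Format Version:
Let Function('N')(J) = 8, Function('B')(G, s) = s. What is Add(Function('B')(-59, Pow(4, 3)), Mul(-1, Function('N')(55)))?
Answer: 56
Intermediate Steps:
Add(Function('B')(-59, Pow(4, 3)), Mul(-1, Function('N')(55))) = Add(Pow(4, 3), Mul(-1, 8)) = Add(64, -8) = 56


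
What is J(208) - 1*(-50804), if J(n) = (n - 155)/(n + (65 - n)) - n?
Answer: 3288793/65 ≈ 50597.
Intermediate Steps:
J(n) = -31/13 - 64*n/65 (J(n) = (-155 + n)/65 - n = (-155 + n)*(1/65) - n = (-31/13 + n/65) - n = -31/13 - 64*n/65)
J(208) - 1*(-50804) = (-31/13 - 64/65*208) - 1*(-50804) = (-31/13 - 1024/5) + 50804 = -13467/65 + 50804 = 3288793/65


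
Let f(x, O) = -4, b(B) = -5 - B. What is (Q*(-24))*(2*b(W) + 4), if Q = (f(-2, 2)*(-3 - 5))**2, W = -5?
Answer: -98304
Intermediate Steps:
Q = 1024 (Q = (-4*(-3 - 5))**2 = (-4*(-8))**2 = 32**2 = 1024)
(Q*(-24))*(2*b(W) + 4) = (1024*(-24))*(2*(-5 - 1*(-5)) + 4) = -24576*(2*(-5 + 5) + 4) = -24576*(2*0 + 4) = -24576*(0 + 4) = -24576*4 = -98304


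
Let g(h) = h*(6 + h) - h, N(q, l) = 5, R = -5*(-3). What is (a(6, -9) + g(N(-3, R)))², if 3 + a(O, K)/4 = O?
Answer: 3844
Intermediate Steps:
R = 15
a(O, K) = -12 + 4*O
g(h) = -h + h*(6 + h)
(a(6, -9) + g(N(-3, R)))² = ((-12 + 4*6) + 5*(5 + 5))² = ((-12 + 24) + 5*10)² = (12 + 50)² = 62² = 3844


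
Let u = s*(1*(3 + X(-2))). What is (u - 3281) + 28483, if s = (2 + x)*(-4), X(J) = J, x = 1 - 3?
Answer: 25202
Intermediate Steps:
x = -2
s = 0 (s = (2 - 2)*(-4) = 0*(-4) = 0)
u = 0 (u = 0*(1*(3 - 2)) = 0*(1*1) = 0*1 = 0)
(u - 3281) + 28483 = (0 - 3281) + 28483 = -3281 + 28483 = 25202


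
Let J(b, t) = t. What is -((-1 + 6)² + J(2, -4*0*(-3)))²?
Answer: -625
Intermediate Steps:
-((-1 + 6)² + J(2, -4*0*(-3)))² = -((-1 + 6)² - 4*0*(-3))² = -(5² + 0*(-3))² = -(25 + 0)² = -1*25² = -1*625 = -625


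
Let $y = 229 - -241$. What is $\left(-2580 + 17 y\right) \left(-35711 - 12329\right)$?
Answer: $-259896400$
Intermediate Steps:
$y = 470$ ($y = 229 + 241 = 470$)
$\left(-2580 + 17 y\right) \left(-35711 - 12329\right) = \left(-2580 + 17 \cdot 470\right) \left(-35711 - 12329\right) = \left(-2580 + 7990\right) \left(-48040\right) = 5410 \left(-48040\right) = -259896400$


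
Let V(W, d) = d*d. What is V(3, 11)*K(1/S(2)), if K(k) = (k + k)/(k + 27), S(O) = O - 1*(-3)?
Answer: 121/68 ≈ 1.7794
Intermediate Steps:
S(O) = 3 + O (S(O) = O + 3 = 3 + O)
K(k) = 2*k/(27 + k) (K(k) = (2*k)/(27 + k) = 2*k/(27 + k))
V(W, d) = d²
V(3, 11)*K(1/S(2)) = 11²*(2/((3 + 2)*(27 + 1/(3 + 2)))) = 121*(2/(5*(27 + 1/5))) = 121*(2*(⅕)/(27 + ⅕)) = 121*(2*(⅕)/(136/5)) = 121*(2*(⅕)*(5/136)) = 121*(1/68) = 121/68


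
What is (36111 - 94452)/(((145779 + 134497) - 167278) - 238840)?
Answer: 58341/125842 ≈ 0.46360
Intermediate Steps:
(36111 - 94452)/(((145779 + 134497) - 167278) - 238840) = -58341/((280276 - 167278) - 238840) = -58341/(112998 - 238840) = -58341/(-125842) = -58341*(-1/125842) = 58341/125842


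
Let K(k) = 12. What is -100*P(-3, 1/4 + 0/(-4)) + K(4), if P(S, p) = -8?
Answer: 812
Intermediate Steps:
-100*P(-3, 1/4 + 0/(-4)) + K(4) = -100*(-8) + 12 = 800 + 12 = 812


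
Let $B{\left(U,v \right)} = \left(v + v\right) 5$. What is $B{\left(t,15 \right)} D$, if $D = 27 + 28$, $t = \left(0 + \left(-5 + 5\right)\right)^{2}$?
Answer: $8250$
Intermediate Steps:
$t = 0$ ($t = \left(0 + 0\right)^{2} = 0^{2} = 0$)
$D = 55$
$B{\left(U,v \right)} = 10 v$ ($B{\left(U,v \right)} = 2 v 5 = 10 v$)
$B{\left(t,15 \right)} D = 10 \cdot 15 \cdot 55 = 150 \cdot 55 = 8250$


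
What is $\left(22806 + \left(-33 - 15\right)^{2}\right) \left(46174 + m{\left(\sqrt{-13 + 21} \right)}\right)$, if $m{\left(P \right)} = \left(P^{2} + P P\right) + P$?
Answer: $1159830900 + 50220 \sqrt{2} \approx 1.1599 \cdot 10^{9}$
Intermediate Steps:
$m{\left(P \right)} = P + 2 P^{2}$ ($m{\left(P \right)} = \left(P^{2} + P^{2}\right) + P = 2 P^{2} + P = P + 2 P^{2}$)
$\left(22806 + \left(-33 - 15\right)^{2}\right) \left(46174 + m{\left(\sqrt{-13 + 21} \right)}\right) = \left(22806 + \left(-33 - 15\right)^{2}\right) \left(46174 + \sqrt{-13 + 21} \left(1 + 2 \sqrt{-13 + 21}\right)\right) = \left(22806 + \left(-33 - 15\right)^{2}\right) \left(46174 + \sqrt{8} \left(1 + 2 \sqrt{8}\right)\right) = \left(22806 + \left(-48\right)^{2}\right) \left(46174 + 2 \sqrt{2} \left(1 + 2 \cdot 2 \sqrt{2}\right)\right) = \left(22806 + 2304\right) \left(46174 + 2 \sqrt{2} \left(1 + 4 \sqrt{2}\right)\right) = 25110 \left(46174 + 2 \sqrt{2} \left(1 + 4 \sqrt{2}\right)\right) = 1159429140 + 50220 \sqrt{2} \left(1 + 4 \sqrt{2}\right)$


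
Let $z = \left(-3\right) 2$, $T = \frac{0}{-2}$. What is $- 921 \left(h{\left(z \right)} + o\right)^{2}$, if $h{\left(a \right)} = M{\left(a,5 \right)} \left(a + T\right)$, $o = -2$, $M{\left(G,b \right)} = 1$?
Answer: $-58944$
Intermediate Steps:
$T = 0$ ($T = 0 \left(- \frac{1}{2}\right) = 0$)
$z = -6$
$h{\left(a \right)} = a$ ($h{\left(a \right)} = 1 \left(a + 0\right) = 1 a = a$)
$- 921 \left(h{\left(z \right)} + o\right)^{2} = - 921 \left(-6 - 2\right)^{2} = - 921 \left(-8\right)^{2} = \left(-921\right) 64 = -58944$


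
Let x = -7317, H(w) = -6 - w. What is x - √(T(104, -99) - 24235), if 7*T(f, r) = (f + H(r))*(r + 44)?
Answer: -7317 - 16*I*√4935/7 ≈ -7317.0 - 160.57*I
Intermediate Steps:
T(f, r) = (44 + r)*(-6 + f - r)/7 (T(f, r) = ((f + (-6 - r))*(r + 44))/7 = ((-6 + f - r)*(44 + r))/7 = ((44 + r)*(-6 + f - r))/7 = (44 + r)*(-6 + f - r)/7)
x - √(T(104, -99) - 24235) = -7317 - √((-264/7 - 50/7*(-99) - ⅐*(-99)² + (44/7)*104 + (⅐)*104*(-99)) - 24235) = -7317 - √((-264/7 + 4950/7 - ⅐*9801 + 4576/7 - 10296/7) - 24235) = -7317 - √((-264/7 + 4950/7 - 9801/7 + 4576/7 - 10296/7) - 24235) = -7317 - √(-10835/7 - 24235) = -7317 - √(-180480/7) = -7317 - 16*I*√4935/7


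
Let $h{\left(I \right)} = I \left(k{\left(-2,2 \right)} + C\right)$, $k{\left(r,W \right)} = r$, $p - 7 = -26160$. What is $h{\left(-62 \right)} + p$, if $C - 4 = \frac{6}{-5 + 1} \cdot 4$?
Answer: $-25905$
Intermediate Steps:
$p = -26153$ ($p = 7 - 26160 = -26153$)
$C = -2$ ($C = 4 + \frac{6}{-5 + 1} \cdot 4 = 4 + \frac{6}{-4} \cdot 4 = 4 + 6 \left(- \frac{1}{4}\right) 4 = 4 - 6 = -2$)
$h{\left(I \right)} = - 4 I$ ($h{\left(I \right)} = I \left(-2 - 2\right) = I \left(-4\right) = - 4 I$)
$h{\left(-62 \right)} + p = \left(-4\right) \left(-62\right) - 26153 = 248 - 26153 = -25905$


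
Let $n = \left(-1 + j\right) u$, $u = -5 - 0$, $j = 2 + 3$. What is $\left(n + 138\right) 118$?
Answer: $13924$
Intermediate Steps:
$j = 5$
$u = -5$ ($u = -5 + 0 = -5$)
$n = -20$ ($n = \left(-1 + 5\right) \left(-5\right) = 4 \left(-5\right) = -20$)
$\left(n + 138\right) 118 = \left(-20 + 138\right) 118 = 118 \cdot 118 = 13924$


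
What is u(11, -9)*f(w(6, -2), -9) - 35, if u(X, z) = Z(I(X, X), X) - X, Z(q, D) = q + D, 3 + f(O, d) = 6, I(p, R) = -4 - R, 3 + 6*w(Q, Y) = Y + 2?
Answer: -80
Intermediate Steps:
w(Q, Y) = -⅙ + Y/6 (w(Q, Y) = -½ + (Y + 2)/6 = -½ + (2 + Y)/6 = -½ + (⅓ + Y/6) = -⅙ + Y/6)
f(O, d) = 3 (f(O, d) = -3 + 6 = 3)
Z(q, D) = D + q
u(X, z) = -4 - X (u(X, z) = (X + (-4 - X)) - X = -4 - X)
u(11, -9)*f(w(6, -2), -9) - 35 = (-4 - 1*11)*3 - 35 = (-4 - 11)*3 - 35 = -15*3 - 35 = -45 - 35 = -80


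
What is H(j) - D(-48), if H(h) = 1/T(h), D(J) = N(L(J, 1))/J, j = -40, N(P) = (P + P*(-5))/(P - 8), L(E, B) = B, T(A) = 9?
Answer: 31/252 ≈ 0.12302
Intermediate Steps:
N(P) = -4*P/(-8 + P) (N(P) = (P - 5*P)/(-8 + P) = (-4*P)/(-8 + P) = -4*P/(-8 + P))
D(J) = 4/(7*J) (D(J) = (-4*1/(-8 + 1))/J = (-4*1/(-7))/J = (-4*1*(-⅐))/J = 4/(7*J))
H(h) = ⅑ (H(h) = 1/9 = ⅑)
H(j) - D(-48) = ⅑ - 4/(7*(-48)) = ⅑ - 4*(-1)/(7*48) = ⅑ - 1*(-1/84) = ⅑ + 1/84 = 31/252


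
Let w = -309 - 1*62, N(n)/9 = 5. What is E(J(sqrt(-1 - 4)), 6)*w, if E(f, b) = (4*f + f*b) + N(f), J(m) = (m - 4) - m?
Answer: -1855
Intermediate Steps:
J(m) = -4 (J(m) = (-4 + m) - m = -4)
N(n) = 45 (N(n) = 9*5 = 45)
w = -371 (w = -309 - 62 = -371)
E(f, b) = 45 + 4*f + b*f (E(f, b) = (4*f + f*b) + 45 = (4*f + b*f) + 45 = 45 + 4*f + b*f)
E(J(sqrt(-1 - 4)), 6)*w = (45 + 4*(-4) + 6*(-4))*(-371) = (45 - 16 - 24)*(-371) = 5*(-371) = -1855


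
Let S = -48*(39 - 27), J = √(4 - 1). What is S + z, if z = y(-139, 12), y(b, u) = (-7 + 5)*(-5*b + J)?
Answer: -1966 - 2*√3 ≈ -1969.5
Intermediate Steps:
J = √3 ≈ 1.7320
S = -576 (S = -48*12 = -576)
y(b, u) = -2*√3 + 10*b (y(b, u) = (-7 + 5)*(-5*b + √3) = -2*(√3 - 5*b) = -2*√3 + 10*b)
z = -1390 - 2*√3 (z = -2*√3 + 10*(-139) = -2*√3 - 1390 = -1390 - 2*√3 ≈ -1393.5)
S + z = -576 + (-1390 - 2*√3) = -1966 - 2*√3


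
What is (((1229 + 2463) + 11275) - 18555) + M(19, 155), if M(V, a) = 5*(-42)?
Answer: -3798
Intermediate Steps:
M(V, a) = -210
(((1229 + 2463) + 11275) - 18555) + M(19, 155) = (((1229 + 2463) + 11275) - 18555) - 210 = ((3692 + 11275) - 18555) - 210 = (14967 - 18555) - 210 = -3588 - 210 = -3798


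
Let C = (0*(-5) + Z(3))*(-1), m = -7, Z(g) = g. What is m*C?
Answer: 21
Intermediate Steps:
C = -3 (C = (0*(-5) + 3)*(-1) = (0 + 3)*(-1) = 3*(-1) = -3)
m*C = -7*(-3) = 21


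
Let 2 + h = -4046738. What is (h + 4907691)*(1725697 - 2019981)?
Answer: -253364104084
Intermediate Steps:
h = -4046740 (h = -2 - 4046738 = -4046740)
(h + 4907691)*(1725697 - 2019981) = (-4046740 + 4907691)*(1725697 - 2019981) = 860951*(-294284) = -253364104084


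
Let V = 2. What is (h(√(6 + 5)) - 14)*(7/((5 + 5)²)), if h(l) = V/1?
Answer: -21/25 ≈ -0.84000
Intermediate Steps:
h(l) = 2 (h(l) = 2/1 = 2*1 = 2)
(h(√(6 + 5)) - 14)*(7/((5 + 5)²)) = (2 - 14)*(7/((5 + 5)²)) = -84/(10²) = -84/100 = -12*7/100 = -21/25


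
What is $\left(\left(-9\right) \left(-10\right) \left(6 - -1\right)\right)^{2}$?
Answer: $396900$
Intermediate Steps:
$\left(\left(-9\right) \left(-10\right) \left(6 - -1\right)\right)^{2} = \left(90 \left(6 + 1\right)\right)^{2} = \left(90 \cdot 7\right)^{2} = 630^{2} = 396900$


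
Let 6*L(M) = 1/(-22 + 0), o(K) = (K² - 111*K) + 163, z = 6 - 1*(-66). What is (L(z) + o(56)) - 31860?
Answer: -4590565/132 ≈ -34777.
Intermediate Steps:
z = 72 (z = 6 + 66 = 72)
o(K) = 163 + K² - 111*K
L(M) = -1/132 (L(M) = 1/(6*(-22 + 0)) = (⅙)/(-22) = (⅙)*(-1/22) = -1/132)
(L(z) + o(56)) - 31860 = (-1/132 + (163 + 56² - 111*56)) - 31860 = (-1/132 + (163 + 3136 - 6216)) - 31860 = (-1/132 - 2917) - 31860 = -385045/132 - 31860 = -4590565/132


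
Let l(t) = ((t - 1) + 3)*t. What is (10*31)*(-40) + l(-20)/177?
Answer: -731480/59 ≈ -12398.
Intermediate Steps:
l(t) = t*(2 + t) (l(t) = ((-1 + t) + 3)*t = (2 + t)*t = t*(2 + t))
(10*31)*(-40) + l(-20)/177 = (10*31)*(-40) - 20*(2 - 20)/177 = 310*(-40) - 20*(-18)*(1/177) = -12400 + 360*(1/177) = -12400 + 120/59 = -731480/59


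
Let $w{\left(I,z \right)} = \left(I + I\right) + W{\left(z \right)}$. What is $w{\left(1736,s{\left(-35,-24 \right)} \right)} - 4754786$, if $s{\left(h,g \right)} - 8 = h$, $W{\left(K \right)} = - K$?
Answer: $-4751287$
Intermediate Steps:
$s{\left(h,g \right)} = 8 + h$
$w{\left(I,z \right)} = - z + 2 I$ ($w{\left(I,z \right)} = \left(I + I\right) - z = 2 I - z = - z + 2 I$)
$w{\left(1736,s{\left(-35,-24 \right)} \right)} - 4754786 = \left(- (8 - 35) + 2 \cdot 1736\right) - 4754786 = \left(\left(-1\right) \left(-27\right) + 3472\right) - 4754786 = \left(27 + 3472\right) - 4754786 = 3499 - 4754786 = -4751287$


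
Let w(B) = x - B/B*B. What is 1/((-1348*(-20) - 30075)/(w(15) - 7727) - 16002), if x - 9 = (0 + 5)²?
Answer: -7708/123340301 ≈ -6.2494e-5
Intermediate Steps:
x = 34 (x = 9 + (0 + 5)² = 9 + 5² = 9 + 25 = 34)
w(B) = 34 - B (w(B) = 34 - B/B*B = 34 - B)
1/((-1348*(-20) - 30075)/(w(15) - 7727) - 16002) = 1/((-1348*(-20) - 30075)/((34 - 1*15) - 7727) - 16002) = 1/((26960 - 30075)/((34 - 15) - 7727) - 16002) = 1/(-3115/(19 - 7727) - 16002) = 1/(-3115/(-7708) - 16002) = 1/(-3115*(-1/7708) - 16002) = 1/(3115/7708 - 16002) = 1/(-123340301/7708) = -7708/123340301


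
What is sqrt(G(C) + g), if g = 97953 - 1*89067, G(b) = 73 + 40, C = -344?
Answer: sqrt(8999) ≈ 94.863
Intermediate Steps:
G(b) = 113
g = 8886 (g = 97953 - 89067 = 8886)
sqrt(G(C) + g) = sqrt(113 + 8886) = sqrt(8999)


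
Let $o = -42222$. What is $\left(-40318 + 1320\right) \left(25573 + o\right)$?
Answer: $649277702$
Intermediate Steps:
$\left(-40318 + 1320\right) \left(25573 + o\right) = \left(-40318 + 1320\right) \left(25573 - 42222\right) = \left(-38998\right) \left(-16649\right) = 649277702$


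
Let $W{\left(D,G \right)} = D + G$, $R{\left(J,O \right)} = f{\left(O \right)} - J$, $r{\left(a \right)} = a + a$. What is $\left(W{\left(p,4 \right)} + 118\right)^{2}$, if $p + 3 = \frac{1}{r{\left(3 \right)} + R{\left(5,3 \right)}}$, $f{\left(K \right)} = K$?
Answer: $\frac{227529}{16} \approx 14221.0$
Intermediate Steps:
$r{\left(a \right)} = 2 a$
$R{\left(J,O \right)} = O - J$
$p = - \frac{11}{4}$ ($p = -3 + \frac{1}{2 \cdot 3 + \left(3 - 5\right)} = -3 + \frac{1}{6 + \left(3 - 5\right)} = -3 + \frac{1}{6 - 2} = -3 + \frac{1}{4} = - \frac{11}{4} \approx -2.75$)
$\left(W{\left(p,4 \right)} + 118\right)^{2} = \left(\left(- \frac{11}{4} + 4\right) + 118\right)^{2} = \left(\frac{5}{4} + 118\right)^{2} = \left(\frac{477}{4}\right)^{2} = \frac{227529}{16}$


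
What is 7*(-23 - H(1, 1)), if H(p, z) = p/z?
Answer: -168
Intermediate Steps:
7*(-23 - H(1, 1)) = 7*(-23 - 1/1) = 7*(-23 - 1) = 7*(-24) = -168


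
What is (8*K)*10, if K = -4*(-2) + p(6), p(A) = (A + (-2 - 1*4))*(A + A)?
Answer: 640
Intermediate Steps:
p(A) = 2*A*(-6 + A) (p(A) = (A + (-2 - 4))*(2*A) = (A - 6)*(2*A) = (-6 + A)*(2*A) = 2*A*(-6 + A))
K = 8 (K = -4*(-2) + 2*6*(-6 + 6) = 8 + 2*6*0 = 8 + 0 = 8)
(8*K)*10 = (8*8)*10 = 64*10 = 640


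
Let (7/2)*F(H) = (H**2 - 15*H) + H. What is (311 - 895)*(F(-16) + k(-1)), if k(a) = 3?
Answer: -572904/7 ≈ -81843.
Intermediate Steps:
F(H) = -4*H + 2*H**2/7 (F(H) = 2*((H**2 - 15*H) + H)/7 = 2*(H**2 - 14*H)/7 = -4*H + 2*H**2/7)
(311 - 895)*(F(-16) + k(-1)) = (311 - 895)*((2/7)*(-16)*(-14 - 16) + 3) = -584*((2/7)*(-16)*(-30) + 3) = -584*(960/7 + 3) = -584*981/7 = -572904/7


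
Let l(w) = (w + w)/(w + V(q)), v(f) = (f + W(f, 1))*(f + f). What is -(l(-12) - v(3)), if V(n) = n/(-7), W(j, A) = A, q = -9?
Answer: 544/25 ≈ 21.760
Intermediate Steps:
V(n) = -n/7 (V(n) = n*(-1/7) = -n/7)
v(f) = 2*f*(1 + f) (v(f) = (f + 1)*(f + f) = (1 + f)*(2*f) = 2*f*(1 + f))
l(w) = 2*w/(9/7 + w) (l(w) = (w + w)/(w - 1/7*(-9)) = (2*w)/(w + 9/7) = (2*w)/(9/7 + w) = 2*w/(9/7 + w))
-(l(-12) - v(3)) = -(14*(-12)/(9 + 7*(-12)) - 2*3*(1 + 3)) = -(14*(-12)/(9 - 84) - 2*3*4) = -(14*(-12)/(-75) - 1*24) = -(14*(-12)*(-1/75) - 24) = -(56/25 - 24) = -1*(-544/25) = 544/25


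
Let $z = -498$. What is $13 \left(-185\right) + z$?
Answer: $-2903$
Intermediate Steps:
$13 \left(-185\right) + z = 13 \left(-185\right) - 498 = -2405 - 498 = -2903$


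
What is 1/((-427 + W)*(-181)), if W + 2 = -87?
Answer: 1/93396 ≈ 1.0707e-5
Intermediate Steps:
W = -89 (W = -2 - 87 = -89)
1/((-427 + W)*(-181)) = 1/((-427 - 89)*(-181)) = 1/(-516*(-181)) = 1/93396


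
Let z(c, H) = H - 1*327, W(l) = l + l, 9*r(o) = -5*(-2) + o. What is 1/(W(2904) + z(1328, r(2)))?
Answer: 3/16447 ≈ 0.00018240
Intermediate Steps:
r(o) = 10/9 + o/9 (r(o) = (-5*(-2) + o)/9 = (10 + o)/9 = 10/9 + o/9)
W(l) = 2*l
z(c, H) = -327 + H (z(c, H) = H - 327 = -327 + H)
1/(W(2904) + z(1328, r(2))) = 1/(2*2904 + (-327 + (10/9 + (1/9)*2))) = 1/(5808 + (-327 + (10/9 + 2/9))) = 1/(5808 + (-327 + 4/3)) = 1/(5808 - 977/3) = 1/(16447/3) = 3/16447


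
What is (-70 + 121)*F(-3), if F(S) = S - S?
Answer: 0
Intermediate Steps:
F(S) = 0
(-70 + 121)*F(-3) = (-70 + 121)*0 = 51*0 = 0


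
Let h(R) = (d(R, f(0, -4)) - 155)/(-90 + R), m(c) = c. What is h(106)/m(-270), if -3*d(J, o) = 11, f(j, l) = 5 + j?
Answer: 119/3240 ≈ 0.036728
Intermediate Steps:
d(J, o) = -11/3 (d(J, o) = -⅓*11 = -11/3)
h(R) = -476/(3*(-90 + R)) (h(R) = (-11/3 - 155)/(-90 + R) = -476/(3*(-90 + R)))
h(106)/m(-270) = -476/(-270 + 3*106)/(-270) = -476/(-270 + 318)*(-1/270) = -476/48*(-1/270) = -476*1/48*(-1/270) = -119/12*(-1/270) = 119/3240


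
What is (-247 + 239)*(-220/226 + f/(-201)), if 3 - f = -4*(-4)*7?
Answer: 78344/22713 ≈ 3.4493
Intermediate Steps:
f = -109 (f = 3 - (-4*(-4))*7 = 3 - 16*7 = 3 - 1*112 = 3 - 112 = -109)
(-247 + 239)*(-220/226 + f/(-201)) = (-247 + 239)*(-220/226 - 109/(-201)) = -8*(-220*1/226 - 109*(-1/201)) = -8*(-110/113 + 109/201) = -8*(-9793/22713) = 78344/22713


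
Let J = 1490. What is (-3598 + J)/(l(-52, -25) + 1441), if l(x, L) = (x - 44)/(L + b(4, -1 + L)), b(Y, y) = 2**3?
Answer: -35836/24593 ≈ -1.4572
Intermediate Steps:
b(Y, y) = 8
l(x, L) = (-44 + x)/(8 + L) (l(x, L) = (x - 44)/(L + 8) = (-44 + x)/(8 + L))
(-3598 + J)/(l(-52, -25) + 1441) = (-3598 + 1490)/((-44 - 52)/(8 - 25) + 1441) = -2108/(-96/(-17) + 1441) = -2108/(-1/17*(-96) + 1441) = -2108/(96/17 + 1441) = -2108/24593/17 = -2108*17/24593 = -35836/24593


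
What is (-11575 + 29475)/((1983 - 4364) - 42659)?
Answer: -895/2252 ≈ -0.39742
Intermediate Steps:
(-11575 + 29475)/((1983 - 4364) - 42659) = 17900/(-2381 - 42659) = 17900/(-45040) = 17900*(-1/45040) = -895/2252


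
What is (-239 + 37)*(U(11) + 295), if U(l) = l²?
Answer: -84032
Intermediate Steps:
(-239 + 37)*(U(11) + 295) = (-239 + 37)*(11² + 295) = -202*(121 + 295) = -202*416 = -84032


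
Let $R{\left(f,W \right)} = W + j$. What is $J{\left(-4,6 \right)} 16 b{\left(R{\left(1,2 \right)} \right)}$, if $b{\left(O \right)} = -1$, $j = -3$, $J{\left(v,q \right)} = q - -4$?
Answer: $-160$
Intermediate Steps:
$J{\left(v,q \right)} = 4 + q$ ($J{\left(v,q \right)} = q + 4 = 4 + q$)
$R{\left(f,W \right)} = -3 + W$ ($R{\left(f,W \right)} = W - 3 = -3 + W$)
$J{\left(-4,6 \right)} 16 b{\left(R{\left(1,2 \right)} \right)} = \left(4 + 6\right) 16 \left(-1\right) = 10 \cdot 16 \left(-1\right) = 160 \left(-1\right) = -160$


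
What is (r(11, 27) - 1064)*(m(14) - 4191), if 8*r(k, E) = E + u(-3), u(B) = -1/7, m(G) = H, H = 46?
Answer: 61549105/14 ≈ 4.3964e+6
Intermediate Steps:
m(G) = 46
u(B) = -⅐ (u(B) = -1*⅐ = -⅐)
r(k, E) = -1/56 + E/8 (r(k, E) = (E - ⅐)/8 = (-⅐ + E)/8 = -1/56 + E/8)
(r(11, 27) - 1064)*(m(14) - 4191) = ((-1/56 + (⅛)*27) - 1064)*(46 - 4191) = ((-1/56 + 27/8) - 1064)*(-4145) = (47/14 - 1064)*(-4145) = -14849/14*(-4145) = 61549105/14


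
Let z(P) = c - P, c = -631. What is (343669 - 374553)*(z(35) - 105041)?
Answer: 3264654988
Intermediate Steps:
z(P) = -631 - P
(343669 - 374553)*(z(35) - 105041) = (343669 - 374553)*((-631 - 1*35) - 105041) = -30884*((-631 - 35) - 105041) = -30884*(-666 - 105041) = -30884*(-105707) = 3264654988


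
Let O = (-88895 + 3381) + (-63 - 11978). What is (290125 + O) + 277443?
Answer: 470013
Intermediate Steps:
O = -97555 (O = -85514 - 12041 = -97555)
(290125 + O) + 277443 = (290125 - 97555) + 277443 = 192570 + 277443 = 470013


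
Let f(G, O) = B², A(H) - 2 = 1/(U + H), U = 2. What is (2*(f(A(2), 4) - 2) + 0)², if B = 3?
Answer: 196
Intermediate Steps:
A(H) = 2 + 1/(2 + H)
f(G, O) = 9 (f(G, O) = 3² = 9)
(2*(f(A(2), 4) - 2) + 0)² = (2*(9 - 2) + 0)² = (2*7 + 0)² = (14 + 0)² = 14² = 196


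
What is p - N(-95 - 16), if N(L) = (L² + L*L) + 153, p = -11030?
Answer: -35825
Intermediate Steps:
N(L) = 153 + 2*L² (N(L) = (L² + L²) + 153 = 2*L² + 153 = 153 + 2*L²)
p - N(-95 - 16) = -11030 - (153 + 2*(-95 - 16)²) = -11030 - (153 + 2*(-111)²) = -11030 - (153 + 2*12321) = -11030 - (153 + 24642) = -11030 - 1*24795 = -11030 - 24795 = -35825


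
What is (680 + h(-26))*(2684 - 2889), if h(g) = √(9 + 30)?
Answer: -139400 - 205*√39 ≈ -1.4068e+5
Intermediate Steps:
h(g) = √39
(680 + h(-26))*(2684 - 2889) = (680 + √39)*(2684 - 2889) = (680 + √39)*(-205) = -139400 - 205*√39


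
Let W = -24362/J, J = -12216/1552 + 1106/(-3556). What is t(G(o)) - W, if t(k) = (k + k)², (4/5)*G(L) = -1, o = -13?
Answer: -299485503/100796 ≈ -2971.2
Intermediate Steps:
G(L) = -5/4 (G(L) = (5/4)*(-1) = -5/4)
J = -100796/12319 (J = -12216*1/1552 + 1106*(-1/3556) = -1527/194 - 79/254 = -100796/12319 ≈ -8.1822)
W = 150057739/50398 (W = -24362/(-100796/12319) = -24362*(-12319/100796) = 150057739/50398 ≈ 2977.5)
t(k) = 4*k² (t(k) = (2*k)² = 4*k²)
t(G(o)) - W = 4*(-5/4)² - 1*150057739/50398 = 4*(25/16) - 150057739/50398 = 25/4 - 150057739/50398 = -299485503/100796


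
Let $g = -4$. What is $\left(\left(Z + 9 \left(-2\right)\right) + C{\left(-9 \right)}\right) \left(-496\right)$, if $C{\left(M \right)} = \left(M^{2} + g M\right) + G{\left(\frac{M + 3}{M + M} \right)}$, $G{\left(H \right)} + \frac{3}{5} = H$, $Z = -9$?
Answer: $- \frac{667616}{15} \approx -44508.0$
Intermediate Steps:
$G{\left(H \right)} = - \frac{3}{5} + H$
$C{\left(M \right)} = - \frac{3}{5} + M^{2} - 4 M + \frac{3 + M}{2 M}$ ($C{\left(M \right)} = \left(M^{2} - 4 M\right) + \left(- \frac{3}{5} + \frac{M + 3}{M + M}\right) = \left(M^{2} - 4 M\right) - \left(\frac{3}{5} - \frac{3 + M}{2 M}\right) = - \frac{3}{5} + M^{2} - 4 M + \frac{3 + M}{2 M}$)
$\left(\left(Z + 9 \left(-2\right)\right) + C{\left(-9 \right)}\right) \left(-496\right) = \left(\left(-9 + 9 \left(-2\right)\right) + \left(- \frac{1}{10} + \left(-9\right)^{2} - -36 + \frac{3}{2 \left(-9\right)}\right)\right) \left(-496\right) = \left(\left(-9 - 18\right) + \left(- \frac{1}{10} + 81 + 36 + \frac{3}{2} \left(- \frac{1}{9}\right)\right)\right) \left(-496\right) = \left(-27 + \left(- \frac{1}{10} + 81 + 36 - \frac{1}{6}\right)\right) \left(-496\right) = \left(-27 + \frac{1751}{15}\right) \left(-496\right) = \frac{1346}{15} \left(-496\right) = - \frac{667616}{15}$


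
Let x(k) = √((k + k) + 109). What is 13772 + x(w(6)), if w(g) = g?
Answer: 13783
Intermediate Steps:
x(k) = √(109 + 2*k) (x(k) = √(2*k + 109) = √(109 + 2*k))
13772 + x(w(6)) = 13772 + √(109 + 2*6) = 13772 + √(109 + 12) = 13772 + √121 = 13772 + 11 = 13783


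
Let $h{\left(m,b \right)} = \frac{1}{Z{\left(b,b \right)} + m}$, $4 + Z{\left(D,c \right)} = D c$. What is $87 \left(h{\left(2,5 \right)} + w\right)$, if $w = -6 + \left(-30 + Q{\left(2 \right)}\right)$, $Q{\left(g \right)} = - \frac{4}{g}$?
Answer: $- \frac{75951}{23} \approx -3302.2$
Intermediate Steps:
$Z{\left(D,c \right)} = -4 + D c$
$h{\left(m,b \right)} = \frac{1}{-4 + m + b^{2}}$ ($h{\left(m,b \right)} = \frac{1}{\left(-4 + b b\right) + m} = \frac{1}{\left(-4 + b^{2}\right) + m} = \frac{1}{-4 + m + b^{2}}$)
$w = -38$ ($w = -6 - \left(30 + \frac{4}{2}\right) = -6 - 32 = -38$)
$87 \left(h{\left(2,5 \right)} + w\right) = 87 \left(\frac{1}{-4 + 2 + 5^{2}} - 38\right) = 87 \left(\frac{1}{-4 + 2 + 25} - 38\right) = 87 \left(\frac{1}{23} - 38\right) = 87 \left(- \frac{873}{23}\right) = - \frac{75951}{23}$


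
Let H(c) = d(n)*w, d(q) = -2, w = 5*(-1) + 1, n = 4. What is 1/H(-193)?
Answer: ⅛ ≈ 0.12500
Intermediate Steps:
w = -4 (w = -5 + 1 = -4)
H(c) = 8 (H(c) = -2*(-4) = 8)
1/H(-193) = 1/8 = ⅛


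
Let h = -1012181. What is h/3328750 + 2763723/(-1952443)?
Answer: -11175968644433/6499194636250 ≈ -1.7196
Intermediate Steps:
h/3328750 + 2763723/(-1952443) = -1012181/3328750 + 2763723/(-1952443) = -1012181*1/3328750 + 2763723*(-1/1952443) = -1012181/3328750 - 2763723/1952443 = -11175968644433/6499194636250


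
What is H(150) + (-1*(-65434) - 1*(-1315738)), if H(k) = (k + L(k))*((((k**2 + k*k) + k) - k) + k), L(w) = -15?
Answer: 7476422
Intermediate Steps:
H(k) = (-15 + k)*(k + 2*k**2) (H(k) = (k - 15)*((((k**2 + k*k) + k) - k) + k) = (-15 + k)*((((k**2 + k**2) + k) - k) + k) = (-15 + k)*(((2*k**2 + k) - k) + k) = (-15 + k)*(((k + 2*k**2) - k) + k) = (-15 + k)*(2*k**2 + k) = (-15 + k)*(k + 2*k**2))
H(150) + (-1*(-65434) - 1*(-1315738)) = 150*(-15 - 29*150 + 2*150**2) + (-1*(-65434) - 1*(-1315738)) = 150*(-15 - 4350 + 2*22500) + (65434 + 1315738) = 150*(-15 - 4350 + 45000) + 1381172 = 150*40635 + 1381172 = 6095250 + 1381172 = 7476422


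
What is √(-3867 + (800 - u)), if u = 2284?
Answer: I*√5351 ≈ 73.151*I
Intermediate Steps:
√(-3867 + (800 - u)) = √(-3867 + (800 - 1*2284)) = √(-3867 + (800 - 2284)) = √(-3867 - 1484) = √(-5351) = I*√5351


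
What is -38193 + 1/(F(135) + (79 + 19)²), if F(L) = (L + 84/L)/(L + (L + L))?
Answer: -6685264623354/175039003 ≈ -38193.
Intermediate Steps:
F(L) = (L + 84/L)/(3*L) (F(L) = (L + 84/L)/(L + 2*L) = (L + 84/L)/((3*L)) = (L + 84/L)*(1/(3*L)) = (L + 84/L)/(3*L))
-38193 + 1/(F(135) + (79 + 19)²) = -38193 + 1/((⅓ + 28/135²) + (79 + 19)²) = -38193 + 1/((⅓ + 28*(1/18225)) + 98²) = -38193 + 1/((⅓ + 28/18225) + 9604) = -38193 + 1/(6103/18225 + 9604) = -38193 + 1/(175039003/18225) = -38193 + 18225/175039003 = -6685264623354/175039003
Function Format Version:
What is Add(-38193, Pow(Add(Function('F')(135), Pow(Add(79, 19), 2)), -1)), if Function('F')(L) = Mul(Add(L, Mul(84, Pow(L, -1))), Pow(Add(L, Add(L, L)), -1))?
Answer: Rational(-6685264623354, 175039003) ≈ -38193.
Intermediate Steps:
Function('F')(L) = Mul(Rational(1, 3), Pow(L, -1), Add(L, Mul(84, Pow(L, -1)))) (Function('F')(L) = Mul(Add(L, Mul(84, Pow(L, -1))), Pow(Add(L, Mul(2, L)), -1)) = Mul(Add(L, Mul(84, Pow(L, -1))), Pow(Mul(3, L), -1)) = Mul(Add(L, Mul(84, Pow(L, -1))), Mul(Rational(1, 3), Pow(L, -1))) = Mul(Rational(1, 3), Pow(L, -1), Add(L, Mul(84, Pow(L, -1)))))
Add(-38193, Pow(Add(Function('F')(135), Pow(Add(79, 19), 2)), -1)) = Add(-38193, Pow(Add(Add(Rational(1, 3), Mul(28, Pow(135, -2))), Pow(Add(79, 19), 2)), -1)) = Add(-38193, Pow(Add(Add(Rational(1, 3), Mul(28, Rational(1, 18225))), Pow(98, 2)), -1)) = Add(-38193, Pow(Add(Add(Rational(1, 3), Rational(28, 18225)), 9604), -1)) = Add(-38193, Pow(Add(Rational(6103, 18225), 9604), -1)) = Add(-38193, Pow(Rational(175039003, 18225), -1)) = Add(-38193, Rational(18225, 175039003)) = Rational(-6685264623354, 175039003)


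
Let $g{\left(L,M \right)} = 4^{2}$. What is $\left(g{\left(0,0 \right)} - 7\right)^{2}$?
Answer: $81$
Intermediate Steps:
$g{\left(L,M \right)} = 16$
$\left(g{\left(0,0 \right)} - 7\right)^{2} = \left(16 - 7\right)^{2} = 9^{2} = 81$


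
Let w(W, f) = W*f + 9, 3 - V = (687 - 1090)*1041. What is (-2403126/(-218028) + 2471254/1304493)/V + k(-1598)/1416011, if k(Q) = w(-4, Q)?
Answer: 128161445181349628839/28159716742332750594324 ≈ 0.0045512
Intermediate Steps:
V = 419526 (V = 3 - (687 - 1090)*1041 = 3 - (-403)*1041 = 3 - 1*(-419523) = 3 + 419523 = 419526)
w(W, f) = 9 + W*f
k(Q) = 9 - 4*Q
(-2403126/(-218028) + 2471254/1304493)/V + k(-1598)/1416011 = (-2403126/(-218028) + 2471254/1304493)/419526 + (9 - 4*(-1598))/1416011 = (-2403126*(-1/218028) + 2471254*(1/1304493))*(1/419526) + (9 + 6392)*(1/1416011) = (400521/36338 + 2471254/1304493)*(1/419526) + 6401*(1/1416011) = (612277268705/47402666634)*(1/419526) + 6401/1416011 = 612277268705/19886651122295484 + 6401/1416011 = 128161445181349628839/28159716742332750594324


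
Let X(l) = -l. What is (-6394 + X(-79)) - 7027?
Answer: -13342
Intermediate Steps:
(-6394 + X(-79)) - 7027 = (-6394 - 1*(-79)) - 7027 = (-6394 + 79) - 7027 = -6315 - 7027 = -13342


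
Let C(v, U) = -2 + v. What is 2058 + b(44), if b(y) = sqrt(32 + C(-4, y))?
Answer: 2058 + sqrt(26) ≈ 2063.1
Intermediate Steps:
b(y) = sqrt(26) (b(y) = sqrt(32 + (-2 - 4)) = sqrt(32 - 6) = sqrt(26))
2058 + b(44) = 2058 + sqrt(26)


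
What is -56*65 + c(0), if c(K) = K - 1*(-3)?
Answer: -3637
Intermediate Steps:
c(K) = 3 + K (c(K) = K + 3 = 3 + K)
-56*65 + c(0) = -56*65 + (3 + 0) = -3640 + 3 = -3637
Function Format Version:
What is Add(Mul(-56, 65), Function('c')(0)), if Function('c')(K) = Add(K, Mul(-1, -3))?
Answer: -3637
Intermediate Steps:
Function('c')(K) = Add(3, K) (Function('c')(K) = Add(K, 3) = Add(3, K))
Add(Mul(-56, 65), Function('c')(0)) = Add(Mul(-56, 65), Add(3, 0)) = Add(-3640, 3) = -3637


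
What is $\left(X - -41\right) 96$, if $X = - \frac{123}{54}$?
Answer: $\frac{11152}{3} \approx 3717.3$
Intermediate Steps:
$X = - \frac{41}{18}$ ($X = \left(-123\right) \frac{1}{54} = - \frac{41}{18} \approx -2.2778$)
$\left(X - -41\right) 96 = \left(- \frac{41}{18} - -41\right) 96 = \left(- \frac{41}{18} + 41\right) 96 = \frac{697}{18} \cdot 96 = \frac{11152}{3}$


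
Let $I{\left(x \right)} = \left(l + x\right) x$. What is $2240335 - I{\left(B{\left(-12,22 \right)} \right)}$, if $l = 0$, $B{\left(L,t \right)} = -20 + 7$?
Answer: $2240166$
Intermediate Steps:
$B{\left(L,t \right)} = -13$
$I{\left(x \right)} = x^{2}$ ($I{\left(x \right)} = \left(0 + x\right) x = x x = x^{2}$)
$2240335 - I{\left(B{\left(-12,22 \right)} \right)} = 2240335 - \left(-13\right)^{2} = 2240335 - 169 = 2240166$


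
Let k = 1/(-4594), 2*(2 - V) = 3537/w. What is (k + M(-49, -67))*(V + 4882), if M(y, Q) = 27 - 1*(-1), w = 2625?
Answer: 1099257501051/8039500 ≈ 1.3673e+5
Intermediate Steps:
M(y, Q) = 28 (M(y, Q) = 27 + 1 = 28)
V = 2321/1750 (V = 2 - 3537/(2*2625) = 2 - 1/2*1179/875 = 2 - 1179/1750 = 2321/1750 ≈ 1.3263)
k = -1/4594 ≈ -0.00021768
(k + M(-49, -67))*(V + 4882) = (-1/4594 + 28)*(2321/1750 + 4882) = (128631/4594)*(8545821/1750) = 1099257501051/8039500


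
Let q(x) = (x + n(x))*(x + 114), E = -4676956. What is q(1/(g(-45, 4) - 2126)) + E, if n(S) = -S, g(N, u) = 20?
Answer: -4676956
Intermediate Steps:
q(x) = 0 (q(x) = (x - x)*(x + 114) = 0*(114 + x) = 0)
q(1/(g(-45, 4) - 2126)) + E = 0 - 4676956 = -4676956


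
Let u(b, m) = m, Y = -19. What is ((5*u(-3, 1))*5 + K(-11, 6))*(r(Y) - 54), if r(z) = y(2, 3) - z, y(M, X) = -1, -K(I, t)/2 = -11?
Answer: -1692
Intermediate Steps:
K(I, t) = 22 (K(I, t) = -2*(-11) = 22)
r(z) = -1 - z
((5*u(-3, 1))*5 + K(-11, 6))*(r(Y) - 54) = ((5*1)*5 + 22)*((-1 - 1*(-19)) - 54) = (5*5 + 22)*((-1 + 19) - 54) = (25 + 22)*(18 - 54) = 47*(-36) = -1692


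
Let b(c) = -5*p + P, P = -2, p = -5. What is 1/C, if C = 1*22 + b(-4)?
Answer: 1/45 ≈ 0.022222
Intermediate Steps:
b(c) = 23 (b(c) = -5*(-5) - 2 = 25 - 2 = 23)
C = 45 (C = 1*22 + 23 = 22 + 23 = 45)
1/C = 1/45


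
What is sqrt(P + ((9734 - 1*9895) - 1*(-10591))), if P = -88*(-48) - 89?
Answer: sqrt(14565) ≈ 120.69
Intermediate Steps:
P = 4135 (P = 4224 - 89 = 4135)
sqrt(P + ((9734 - 1*9895) - 1*(-10591))) = sqrt(4135 + ((9734 - 1*9895) - 1*(-10591))) = sqrt(4135 + ((9734 - 9895) + 10591)) = sqrt(4135 + (-161 + 10591)) = sqrt(4135 + 10430) = sqrt(14565)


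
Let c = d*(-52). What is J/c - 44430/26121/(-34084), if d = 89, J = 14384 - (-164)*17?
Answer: -637006923757/171681090958 ≈ -3.7104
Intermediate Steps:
J = 17172 (J = 14384 - 1*(-2788) = 14384 + 2788 = 17172)
c = -4628 (c = 89*(-52) = -4628)
J/c - 44430/26121/(-34084) = 17172/(-4628) - 44430/26121/(-34084) = 17172*(-1/4628) - 44430*1/26121*(-1/34084) = -4293/1157 - 14810/8707*(-1/34084) = -4293/1157 + 7405/148384694 = -637006923757/171681090958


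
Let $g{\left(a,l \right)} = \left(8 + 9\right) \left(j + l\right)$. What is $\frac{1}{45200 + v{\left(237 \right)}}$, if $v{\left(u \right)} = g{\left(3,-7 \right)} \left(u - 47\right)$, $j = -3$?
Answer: $\frac{1}{12900} \approx 7.7519 \cdot 10^{-5}$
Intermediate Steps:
$g{\left(a,l \right)} = -51 + 17 l$ ($g{\left(a,l \right)} = \left(8 + 9\right) \left(-3 + l\right) = 17 \left(-3 + l\right) = -51 + 17 l$)
$v{\left(u \right)} = 7990 - 170 u$ ($v{\left(u \right)} = \left(-51 + 17 \left(-7\right)\right) \left(u - 47\right) = \left(-51 - 119\right) \left(-47 + u\right) = - 170 \left(-47 + u\right) = 7990 - 170 u$)
$\frac{1}{45200 + v{\left(237 \right)}} = \frac{1}{45200 + \left(7990 - 40290\right)} = \frac{1}{45200 - 32300} = \frac{1}{12900}$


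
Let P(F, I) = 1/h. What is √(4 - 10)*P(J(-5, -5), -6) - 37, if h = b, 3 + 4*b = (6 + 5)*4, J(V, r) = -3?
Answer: -37 + 4*I*√6/41 ≈ -37.0 + 0.23897*I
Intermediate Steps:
b = 41/4 (b = -¾ + ((6 + 5)*4)/4 = -¾ + (11*4)/4 = -¾ + (¼)*44 = -¾ + 11 = 41/4 ≈ 10.250)
h = 41/4 ≈ 10.250
P(F, I) = 4/41 (P(F, I) = 1/(41/4) = 4/41)
√(4 - 10)*P(J(-5, -5), -6) - 37 = √(4 - 10)*(4/41) - 37 = √(-6)*(4/41) - 37 = (I*√6)*(4/41) - 37 = 4*I*√6/41 - 37 = -37 + 4*I*√6/41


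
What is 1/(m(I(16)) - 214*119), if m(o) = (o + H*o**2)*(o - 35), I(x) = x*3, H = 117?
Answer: 1/3479542 ≈ 2.8739e-7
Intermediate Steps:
I(x) = 3*x
m(o) = (-35 + o)*(o + 117*o**2) (m(o) = (o + 117*o**2)*(o - 35) = (o + 117*o**2)*(-35 + o) = (-35 + o)*(o + 117*o**2))
1/(m(I(16)) - 214*119) = 1/((3*16)*(-35 - 12282*16 + 117*(3*16)**2) - 214*119) = 1/(48*(-35 - 4094*48 + 117*48**2) - 25466) = 1/(48*(-35 - 196512 + 117*2304) - 25466) = 1/(48*(-35 - 196512 + 269568) - 25466) = 1/(48*73021 - 25466) = 1/(3505008 - 25466) = 1/3479542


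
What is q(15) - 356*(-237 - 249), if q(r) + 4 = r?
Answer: 173027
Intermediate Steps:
q(r) = -4 + r
q(15) - 356*(-237 - 249) = (-4 + 15) - 356*(-237 - 249) = 11 - 356*(-486) = 11 + 173016 = 173027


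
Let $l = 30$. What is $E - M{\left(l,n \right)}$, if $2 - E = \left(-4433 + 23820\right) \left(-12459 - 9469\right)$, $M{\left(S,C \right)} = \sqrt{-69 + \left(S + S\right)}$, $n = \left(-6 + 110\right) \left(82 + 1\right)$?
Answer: $425118138 - 3 i \approx 4.2512 \cdot 10^{8} - 3.0 i$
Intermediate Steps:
$n = 8632$ ($n = 104 \cdot 83 = 8632$)
$M{\left(S,C \right)} = \sqrt{-69 + 2 S}$
$E = 425118138$ ($E = 2 - \left(-4433 + 23820\right) \left(-12459 - 9469\right) = 2 - 19387 \left(-21928\right) = 2 - -425118136 = 2 + 425118136 = 425118138$)
$E - M{\left(l,n \right)} = 425118138 - \sqrt{-69 + 2 \cdot 30} = 425118138 - \sqrt{-69 + 60} = 425118138 - \sqrt{-9} = 425118138 - 3 i$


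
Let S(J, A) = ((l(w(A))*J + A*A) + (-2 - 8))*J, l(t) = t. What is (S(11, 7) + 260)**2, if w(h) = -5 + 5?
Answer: 474721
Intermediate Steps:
w(h) = 0
S(J, A) = J*(-10 + A**2) (S(J, A) = ((0*J + A*A) + (-2 - 8))*J = ((0 + A**2) - 10)*J = (A**2 - 10)*J = (-10 + A**2)*J = J*(-10 + A**2))
(S(11, 7) + 260)**2 = (11*(-10 + 7**2) + 260)**2 = (11*(-10 + 49) + 260)**2 = (11*39 + 260)**2 = (429 + 260)**2 = 689**2 = 474721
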